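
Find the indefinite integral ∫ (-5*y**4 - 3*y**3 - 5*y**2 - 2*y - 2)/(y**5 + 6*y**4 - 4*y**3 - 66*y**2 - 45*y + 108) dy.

Factor the denominator: (y - 3)*(y - 1)*(y + 3)**2*(y + 4).
Partial-fraction decomposition: -166/(5*(y + 4)) + 8399/(288*(y + 3)) - 365/(24*(y + 3)**2) + 17/(160*(y - 1)) - 77/(72*(y - 3)).
Integrate each term; A/(y−a) gives A·log|y−a|; A/(y−a)² gives −A/(y−a).

-77*log(y - 3)/72 + 17*log(y - 1)/160 + 8399*log(y + 3)/288 - 166*log(y + 4)/5 + 365/(24*y + 72) + C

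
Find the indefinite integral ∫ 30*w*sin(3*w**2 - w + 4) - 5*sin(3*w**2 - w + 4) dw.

Let u = 3*w**2 - w + 4, so du = (6*w - 1) dw.
Rewriting, the integral becomes 5·∫ sin(u) du = 5·-cos(u).
Substituting back, u = 3*w**2 - w + 4.

-5*cos(3*w**2 - w + 4) + C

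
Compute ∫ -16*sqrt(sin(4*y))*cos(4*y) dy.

Let u = sin(4*y), so du = (4*cos(4*y)) dy.
Rewriting, the integral becomes -4·∫ √u du = -4·(2/3)u^(3/2).
Substituting back, u = sin(4*y).

-8*sin(4*y)**(3/2)/3 + C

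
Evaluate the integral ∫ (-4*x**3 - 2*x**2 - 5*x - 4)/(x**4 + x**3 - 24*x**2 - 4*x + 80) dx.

-26*log(x - 4)/9 + 27*log(x - 2)/28 + 5*log(x + 2)/12 - 157*log(x + 5)/63 + C

Factor the denominator: (x - 4)*(x - 2)*(x + 2)*(x + 5).
Partial-fraction decomposition: -157/(63*(x + 5)) + 5/(12*(x + 2)) + 27/(28*(x - 2)) - 26/(9*(x - 4)).
Integrate each term: A/(x−a) contributes A·log|x−a|.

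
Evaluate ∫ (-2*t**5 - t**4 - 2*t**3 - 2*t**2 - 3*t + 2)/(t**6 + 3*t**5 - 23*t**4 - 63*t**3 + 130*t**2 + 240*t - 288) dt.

Factor the denominator: (t - 4)*(t - 2)*(t - 1)*(t + 3)**2*(t + 4).
Partial-fraction decomposition: -317/(40*(t + 4)) + 16293/(2450*(t + 3)) - 113/(35*(t + 3)**2) - 1/(30*(t - 1)) + 9/(25*(t - 2)) - 1237/(1176*(t - 4)).
Integrate each term; A/(t−a) gives A·log|t−a|; A/(t−a)² gives −A/(t−a).

-1237*log(t - 4)/1176 + 9*log(t - 2)/25 - log(t - 1)/30 + 16293*log(t + 3)/2450 - 317*log(t + 4)/40 + 113/(35*t + 105) + C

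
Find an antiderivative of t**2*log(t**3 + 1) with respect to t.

Let u = t**3 + 1, so du = (3*t**2) dt.
The integral becomes (1/3)·∫ log(u) du; integrate by parts with u′=log(u), dv′=du.

t**3*log(t**3 + 1)/3 - t**3/3 + log(t**3 + 1)/3 + C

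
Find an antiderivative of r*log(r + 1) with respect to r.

r**2*log(r + 1)/2 - r**2/4 + r/2 - log(r + 1)/2 + C

Use integration by parts with u = log(r + 1), dv = r dr.
Then du = 1/(r + 1) dr and v = r**2/2.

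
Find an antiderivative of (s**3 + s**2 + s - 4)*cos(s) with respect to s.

Use integration by parts with u = s**3 + s**2 + s - 4, dv = cos(s) ds, so v = sin(s).
Apply parts 3 times (tabular method): alternate signs, differentiate u down to 0, integrate dv up.

s**3*sin(s) + s**2*sin(s) + 3*s**2*cos(s) - 5*s*sin(s) + 2*s*cos(s) - 6*sin(s) - 5*cos(s) + C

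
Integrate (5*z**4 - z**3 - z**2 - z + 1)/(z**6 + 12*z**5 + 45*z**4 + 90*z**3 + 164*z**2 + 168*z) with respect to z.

log(z)/168 - 87*log(z + 2)/80 + 427*log(z + 3)/156 - 12307*log(z + 7)/7420 + 33*log(z**2 + 4)/22048 - 3163*atan(z/2)/11024 + C

Factor the denominator: z*(z + 2)*(z + 3)*(z + 7)*(z**2 + 4).
Partial-fraction decomposition: (33*z - 6326)/(11024*(z**2 + 4)) - 12307/(7420*(z + 7)) + 427/(156*(z + 3)) - 87/(80*(z + 2)) + 1/(168*z).
Integrate each term; A/(z−a) gives A·log|z−a|; the (Bz+D)/(z²+p²) term gives a log and an atan.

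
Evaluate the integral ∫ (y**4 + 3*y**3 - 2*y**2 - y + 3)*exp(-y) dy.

(-y**4 - 7*y**3 - 19*y**2 - 37*y - 40)*exp(-y) + C

Use integration by parts with u = y**4 + 3*y**3 - 2*y**2 - y + 3, dv = exp(-y) dy, so v = -exp(-y).
Apply parts 4 times (tabular method): alternate signs, differentiate u down to 0, integrate dv up.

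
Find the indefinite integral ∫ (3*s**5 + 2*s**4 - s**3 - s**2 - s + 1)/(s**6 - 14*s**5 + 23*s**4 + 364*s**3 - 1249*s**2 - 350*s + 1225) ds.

Factor the denominator: (s - 7)**2*(s - 5)*(s - 1)*(s + 1)*(s + 5).
Partial-fraction decomposition: 297/(1280*(s + 5)) + 1/(3072*(s + 1)) - 1/(576*(s - 1)) + 10471/(960*(s - 5)) - 74999/(9216*(s - 7)) + 18275/(384*(s - 7)**2).
Integrate each term; A/(s−a) gives A·log|s−a|; A/(s−a)² gives −A/(s−a).

-74999*log(s - 7)/9216 + 10471*log(s - 5)/960 - log(s - 1)/576 + log(s + 1)/3072 + 297*log(s + 5)/1280 - 18275/(384*s - 2688) + C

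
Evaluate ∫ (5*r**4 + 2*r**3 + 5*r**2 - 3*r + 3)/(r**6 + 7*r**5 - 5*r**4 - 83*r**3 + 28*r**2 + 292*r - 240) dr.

Factor the denominator: (r - 2)**2*(r - 1)*(r + 3)*(r + 4)*(r + 5).
Partial-fraction decomposition: -503/(98*(r + 5)) + 1247/(180*(r + 4)) - 51/(25*(r + 3)) + 1/(10*(r - 1)) + 6389/(44100*(r - 2)) + 113/(210*(r - 2)**2).
Integrate each term; A/(r−a) gives A·log|r−a|; A/(r−a)² gives −A/(r−a).

6389*log(r - 2)/44100 + log(r - 1)/10 - 51*log(r + 3)/25 + 1247*log(r + 4)/180 - 503*log(r + 5)/98 - 113/(210*r - 420) + C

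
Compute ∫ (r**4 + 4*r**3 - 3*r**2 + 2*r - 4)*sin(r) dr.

-r**4*cos(r) + 4*r**3*sin(r) - 4*r**3*cos(r) + 12*r**2*sin(r) + 15*r**2*cos(r) - 30*r*sin(r) + 22*r*cos(r) - 22*sin(r) - 26*cos(r) + C

Use integration by parts with u = r**4 + 4*r**3 - 3*r**2 + 2*r - 4, dv = sin(r) dr, so v = -cos(r).
Apply parts 4 times (tabular method): alternate signs, differentiate u down to 0, integrate dv up.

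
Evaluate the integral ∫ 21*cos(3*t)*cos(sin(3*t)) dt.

7*sin(sin(3*t)) + C

Let u = sin(3*t), so du = (3*cos(3*t)) dt.
Rewriting, the integral becomes 7·∫ cos(u) du = 7·sin(u).
Substituting back, u = sin(3*t).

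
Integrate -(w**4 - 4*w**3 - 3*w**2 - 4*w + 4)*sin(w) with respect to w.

Use integration by parts with u = w**4 - 4*w**3 - 3*w**2 - 4*w + 4, dv = -sin(w) dw, so v = cos(w).
Apply parts 4 times (tabular method): alternate signs, differentiate u down to 0, integrate dv up.

w**4*cos(w) - 4*w**3*sin(w) - 4*w**3*cos(w) + 12*w**2*sin(w) - 15*w**2*cos(w) + 30*w*sin(w) + 20*w*cos(w) - 20*sin(w) + 34*cos(w) + C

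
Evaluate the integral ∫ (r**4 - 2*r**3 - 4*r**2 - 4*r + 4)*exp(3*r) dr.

Use integration by parts with u = r**4 - 2*r**3 - 4*r**2 - 4*r + 4, dv = exp(3*r) dr, so v = exp(3*r)/3.
Apply parts 4 times (tabular method): alternate signs, differentiate u down to 0, integrate dv up.

(27*r**4 - 90*r**3 - 18*r**2 - 96*r + 140)*exp(3*r)/81 + C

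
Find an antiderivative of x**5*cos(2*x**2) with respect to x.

x**4*sin(2*x**2)/4 + x**2*cos(2*x**2)/4 - sin(2*x**2)/8 + C

Let u = x², du = 2x dx; rewrite as (1/2)∫ u^2·cos(2u) du.
Now integrate by parts 2 times.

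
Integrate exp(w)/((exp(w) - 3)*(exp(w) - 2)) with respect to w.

log(exp(w) - 3) - log(exp(w) - 2) + C

Let u = e^w, du = e^w dw.
The integral becomes ∫ du/((u-2)(u-3)); decompose into partial fractions.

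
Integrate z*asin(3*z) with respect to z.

z**2*asin(3*z)/2 + z*sqrt(-9*z**2 + 1)/12 - asin(3*z)/36 + C

Use integration by parts with u = arcsin(3*z), dv = z dz.
Then du = 3/sqrt(-9*z**2 + 1) dz.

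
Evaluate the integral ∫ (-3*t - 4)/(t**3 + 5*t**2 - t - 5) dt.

Factor the denominator: (t - 1)*(t + 1)*(t + 5).
Partial-fraction decomposition: 11/(24*(t + 5)) + 1/(8*(t + 1)) - 7/(12*(t - 1)).
Integrate each term: A/(t−a) contributes A·log|t−a|.

-7*log(t - 1)/12 + log(t + 1)/8 + 11*log(t + 5)/24 + C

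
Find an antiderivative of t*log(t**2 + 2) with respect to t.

Let u = t**2 + 2, so du = (2*t) dt.
The integral becomes (1/2)·∫ log(u) du; integrate by parts with u′=log(u), dv′=du.

t**2*log(t**2 + 2)/2 - t**2/2 + log(t**2 + 2) + C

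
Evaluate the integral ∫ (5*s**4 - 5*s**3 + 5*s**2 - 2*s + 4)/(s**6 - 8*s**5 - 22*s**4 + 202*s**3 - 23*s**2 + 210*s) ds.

Factor the denominator: s*(s - 7)*(s - 6)*(s + 5)*(s**2 + 1).
Partial-fraction decomposition: -(16*s - 15)/(962*(s**2 + 1)) - 3889/(17160*(s + 5)) - 2786/(1221*(s - 6)) + 421/(168*(s - 7)) + 2/(105*s).
Integrate each term; A/(s−a) gives A·log|s−a|; the (Bs+D)/(s²+p²) term gives a log and an atan.

2*log(s)/105 + 421*log(s - 7)/168 - 2786*log(s - 6)/1221 - 3889*log(s + 5)/17160 - 4*log(s**2 + 1)/481 + 15*atan(s)/962 + C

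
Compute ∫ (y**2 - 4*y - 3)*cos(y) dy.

Use integration by parts with u = y**2 - 4*y - 3, dv = cos(y) dy, so v = sin(y).
Apply parts 2 times (tabular method): alternate signs, differentiate u down to 0, integrate dv up.

y**2*sin(y) - 4*y*sin(y) + 2*y*cos(y) - 5*sin(y) - 4*cos(y) + C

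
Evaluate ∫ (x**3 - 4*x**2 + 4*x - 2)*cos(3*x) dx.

x**3*sin(3*x)/3 - 4*x**2*sin(3*x)/3 + x**2*cos(3*x)/3 + 10*x*sin(3*x)/9 - 8*x*cos(3*x)/9 - 10*sin(3*x)/27 + 10*cos(3*x)/27 + C

Use integration by parts with u = x**3 - 4*x**2 + 4*x - 2, dv = cos(3*x) dx, so v = sin(3*x)/3.
Apply parts 3 times (tabular method): alternate signs, differentiate u down to 0, integrate dv up.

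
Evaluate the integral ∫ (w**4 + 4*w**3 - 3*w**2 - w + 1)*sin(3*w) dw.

Use integration by parts with u = w**4 + 4*w**3 - 3*w**2 - w + 1, dv = sin(3*w) dw, so v = -cos(3*w)/3.
Apply parts 4 times (tabular method): alternate signs, differentiate u down to 0, integrate dv up.

-w**4*cos(3*w)/3 + 4*w**3*sin(3*w)/9 - 4*w**3*cos(3*w)/3 + 4*w**2*sin(3*w)/3 + 13*w**2*cos(3*w)/9 - 26*w*sin(3*w)/27 + 11*w*cos(3*w)/9 - 11*sin(3*w)/27 - 53*cos(3*w)/81 + C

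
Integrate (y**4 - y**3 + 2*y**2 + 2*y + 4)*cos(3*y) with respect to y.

y**4*sin(3*y)/3 - y**3*sin(3*y)/3 + 4*y**3*cos(3*y)/9 + 2*y**2*sin(3*y)/9 - y**2*cos(3*y)/3 + 8*y*sin(3*y)/9 + 4*y*cos(3*y)/27 + 104*sin(3*y)/81 + 8*cos(3*y)/27 + C

Use integration by parts with u = y**4 - y**3 + 2*y**2 + 2*y + 4, dv = cos(3*y) dy, so v = sin(3*y)/3.
Apply parts 4 times (tabular method): alternate signs, differentiate u down to 0, integrate dv up.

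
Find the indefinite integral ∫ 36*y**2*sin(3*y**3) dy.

-4*cos(3*y**3) + C

Let u = 3*y**3, so du = (9*y**2) dy.
Rewriting, the integral becomes 4·∫ sin(u) du = 4·-cos(u).
Substituting back, u = 3*y**3.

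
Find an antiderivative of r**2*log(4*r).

Use integration by parts with u = log(4*r), dv = r**2 dr.
Then du = 1/r dr and v = r**3/3.

r**3*(log(r) + 2*log(2))/3 - r**3/9 + C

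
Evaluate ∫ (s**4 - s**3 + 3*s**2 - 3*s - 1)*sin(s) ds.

-s**4*cos(s) + 4*s**3*sin(s) + s**3*cos(s) - 3*s**2*sin(s) + 9*s**2*cos(s) - 18*s*sin(s) - 3*s*cos(s) + 3*sin(s) - 17*cos(s) + C

Use integration by parts with u = s**4 - s**3 + 3*s**2 - 3*s - 1, dv = sin(s) ds, so v = -cos(s).
Apply parts 4 times (tabular method): alternate signs, differentiate u down to 0, integrate dv up.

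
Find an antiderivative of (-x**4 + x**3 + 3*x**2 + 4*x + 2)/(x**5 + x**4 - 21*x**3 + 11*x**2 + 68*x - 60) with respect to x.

Factor the denominator: (x - 3)*(x - 2)*(x - 1)*(x + 2)*(x + 5).
Partial-fraction decomposition: -11/(16*(x + 5)) + 1/(10*(x + 2)) + 1/(4*(x - 1)) - 1/(2*(x - 2)) - 13/(80*(x - 3)).
Integrate each term: A/(x−a) contributes A·log|x−a|.

-13*log(x - 3)/80 - log(x - 2)/2 + log(x - 1)/4 + log(x + 2)/10 - 11*log(x + 5)/16 + C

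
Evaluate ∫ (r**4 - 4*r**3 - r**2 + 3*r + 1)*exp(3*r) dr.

(27*r**4 - 144*r**3 + 117*r**2 + 3*r + 26)*exp(3*r)/81 + C

Use integration by parts with u = r**4 - 4*r**3 - r**2 + 3*r + 1, dv = exp(3*r) dr, so v = exp(3*r)/3.
Apply parts 4 times (tabular method): alternate signs, differentiate u down to 0, integrate dv up.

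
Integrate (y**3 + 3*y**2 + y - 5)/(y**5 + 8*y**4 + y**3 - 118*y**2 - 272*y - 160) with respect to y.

37*log(y - 4)/720 + log(y + 1)/15 - log(y + 2)/12 + 25*log(y + 4)/48 - 5*log(y + 5)/9 + C

Factor the denominator: (y - 4)*(y + 1)*(y + 2)*(y + 4)*(y + 5).
Partial-fraction decomposition: -5/(9*(y + 5)) + 25/(48*(y + 4)) - 1/(12*(y + 2)) + 1/(15*(y + 1)) + 37/(720*(y - 4)).
Integrate each term: A/(y−a) contributes A·log|y−a|.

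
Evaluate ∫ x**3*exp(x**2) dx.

Let u = x², du = 2x dx; rewrite as (1/2)∫ u^1·exp(1u) du.
Now integrate by parts 1 time.

(x**2 - 1)*exp(x**2)/2 + C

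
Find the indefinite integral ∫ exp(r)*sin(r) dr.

Let I denote the integral. Integrate by parts with u = sin(r), dv = exp(r) dr, so v = exp(r): I = exp(r)*sin(r) − ∫ exp(r)*cos(r) dr.
Apply parts again with u = cos(r), dv = exp(r) dr: ∫ exp(r)*cos(r) dr = exp(r)*cos(r) + I. Substituting back brings back I: I = exp(r)*sin(r) - exp(r)*cos(r) − I.
Solving for I: (1 + 1)·I equals the remaining terms, so I = (1/2)·(exp(r)*sin(r) - exp(r)*cos(r)).

exp(r)*sin(r)/2 - exp(r)*cos(r)/2 + C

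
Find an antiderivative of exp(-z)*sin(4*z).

Let I denote the integral. Integrate by parts with u = sin(4*z), dv = exp(-z) dz, so v = -exp(-z): I = -exp(-z)*sin(4*z) + 4·∫ exp(-z)*cos(4*z) dz.
Apply parts again with u = cos(4*z), dv = exp(-z) dz: ∫ exp(-z)*cos(4*z) dz = -exp(-z)*cos(4*z) − 4·I. Substituting back brings back I: I = -exp(-z)*sin(4*z) - 4*exp(-z)*cos(4*z) − 16·I.
Solving for I: (1 + 16)·I equals the remaining terms, so I = (1/17)·(-exp(-z)*sin(4*z) - 4*exp(-z)*cos(4*z)).

-exp(-z)*sin(4*z)/17 - 4*exp(-z)*cos(4*z)/17 + C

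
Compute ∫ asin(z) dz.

z*asin(z) + sqrt(-z**2 + 1) + C

Use integration by parts with u = arcsin(z), dv = dz.
Then du = 1/sqrt(-z**2 + 1) dz.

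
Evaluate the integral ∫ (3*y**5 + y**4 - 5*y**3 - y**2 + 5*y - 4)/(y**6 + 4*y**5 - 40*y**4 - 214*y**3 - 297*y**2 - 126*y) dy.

Factor the denominator: y*(y - 7)*(y + 1)**2*(y + 3)*(y + 6).
Partial-fraction decomposition: 10511/(2925*(y + 6)) - 541/(360*(y + 3)) + 1/(3200*(y + 1)) - 7/(80*(y + 1)**2) + 51089/(58240*(y - 7)) + 2/(63*y).
Integrate each term; A/(y−a) gives A·log|y−a|; A/(y−a)² gives −A/(y−a).

2*log(y)/63 + 51089*log(y - 7)/58240 + log(y + 1)/3200 - 541*log(y + 3)/360 + 10511*log(y + 6)/2925 + 7/(80*y + 80) + C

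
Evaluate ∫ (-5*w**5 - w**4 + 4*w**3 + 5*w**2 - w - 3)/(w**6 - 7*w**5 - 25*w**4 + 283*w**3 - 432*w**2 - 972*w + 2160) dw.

-15633*log(w - 5)/308 + 5047*log(w - 4)/60 - 100861*log(w - 3)/2700 + 131*log(w + 2)/4200 - 12301*log(w + 6)/11880 + 383/(30*w - 90) + C

Factor the denominator: (w - 5)*(w - 4)*(w - 3)**2*(w + 2)*(w + 6).
Partial-fraction decomposition: -12301/(11880*(w + 6)) + 131/(4200*(w + 2)) - 100861/(2700*(w - 3)) - 383/(30*(w - 3)**2) + 5047/(60*(w - 4)) - 15633/(308*(w - 5)).
Integrate each term; A/(w−a) gives A·log|w−a|; A/(w−a)² gives −A/(w−a).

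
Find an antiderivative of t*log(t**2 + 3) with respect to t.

t**2*log(t**2 + 3)/2 - t**2/2 + 3*log(t**2 + 3)/2 + C

Let u = t**2 + 3, so du = (2*t) dt.
The integral becomes (1/2)·∫ log(u) du; integrate by parts with u′=log(u), dv′=du.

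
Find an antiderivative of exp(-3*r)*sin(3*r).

Let I denote the integral. Integrate by parts with u = sin(3*r), dv = exp(-3*r) dr, so v = -exp(-3*r)/3: I = -exp(-3*r)*sin(3*r)/3 + ∫ exp(-3*r)*cos(3*r) dr.
Apply parts again with u = cos(3*r), dv = exp(-3*r) dr: ∫ exp(-3*r)*cos(3*r) dr = -exp(-3*r)*cos(3*r)/3 − I. Substituting back brings back I: I = -exp(-3*r)*sin(3*r)/3 - exp(-3*r)*cos(3*r)/3 − I.
Solving for I: (1 + 1)·I equals the remaining terms, so I = (1/2)·(-exp(-3*r)*sin(3*r)/3 - exp(-3*r)*cos(3*r)/3).

-exp(-3*r)*sin(3*r)/6 - exp(-3*r)*cos(3*r)/6 + C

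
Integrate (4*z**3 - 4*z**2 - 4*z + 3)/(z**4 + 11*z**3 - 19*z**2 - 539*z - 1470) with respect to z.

1151*log(z - 7)/2184 + 577*log(z + 5)/24 - 981*log(z + 6)/13 + 1537*log(z + 7)/28 + C

Factor the denominator: (z - 7)*(z + 5)*(z + 6)*(z + 7).
Partial-fraction decomposition: 1537/(28*(z + 7)) - 981/(13*(z + 6)) + 577/(24*(z + 5)) + 1151/(2184*(z - 7)).
Integrate each term: A/(z−a) contributes A·log|z−a|.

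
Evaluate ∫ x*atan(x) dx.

x**2*atan(x)/2 - x/2 + atan(x)/2 + C

Use integration by parts with u = arctan(x), dv = x dx.
Then du = 1/(x**2 + 1) dx.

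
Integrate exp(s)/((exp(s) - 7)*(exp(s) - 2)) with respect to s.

log(exp(s) - 7)/5 - log(exp(s) - 2)/5 + C

Let u = e^s, du = e^s ds.
The integral becomes ∫ du/((u-7)(u-2)); decompose into partial fractions.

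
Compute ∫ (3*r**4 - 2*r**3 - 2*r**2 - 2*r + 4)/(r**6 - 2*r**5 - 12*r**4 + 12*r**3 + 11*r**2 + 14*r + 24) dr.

Factor the denominator: (r - 4)*(r - 2)*(r + 1)*(r + 3)*(r**2 + 1).
Partial-fraction decomposition: -9*(8*r - 19)/(850*(r**2 + 1)) - 289/(700*(r + 3)) + 3/(20*(r + 1)) - 4/(25*(r - 2)) + 302/(595*(r - 4)).
Integrate each term; A/(r−a) gives A·log|r−a|; the (Br+D)/(r²+p²) term gives a log and an atan.

302*log(r - 4)/595 - 4*log(r - 2)/25 + 3*log(r + 1)/20 - 289*log(r + 3)/700 - 18*log(r**2 + 1)/425 + 171*atan(r)/850 + C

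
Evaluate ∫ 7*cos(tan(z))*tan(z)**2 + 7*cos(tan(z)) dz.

7*sin(tan(z)) + C

Let u = tan(z), so du = (tan(z)**2 + 1) dz.
Rewriting, the integral becomes 7·∫ cos(u) du = 7·sin(u).
Substituting back, u = tan(z).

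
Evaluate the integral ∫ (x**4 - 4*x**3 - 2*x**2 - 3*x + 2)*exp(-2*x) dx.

Use integration by parts with u = x**4 - 4*x**3 - 2*x**2 - 3*x + 2, dv = exp(-2*x) dx, so v = -exp(-2*x)/2.
Apply parts 4 times (tabular method): alternate signs, differentiate u down to 0, integrate dv up.

(-x**4 + 2*x**3 + 5*x**2 + 8*x + 2)*exp(-2*x)/2 + C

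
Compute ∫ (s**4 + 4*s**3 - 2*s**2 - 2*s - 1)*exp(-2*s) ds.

Use integration by parts with u = s**4 + 4*s**3 - 2*s**2 - 2*s - 1, dv = exp(-2*s) ds, so v = -exp(-2*s)/2.
Apply parts 4 times (tabular method): alternate signs, differentiate u down to 0, integrate dv up.

(-2*s**4 - 12*s**3 - 14*s**2 - 10*s - 3)*exp(-2*s)/4 + C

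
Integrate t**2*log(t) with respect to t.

Use integration by parts with u = log(t), dv = t**2 dt.
Then du = 1/t dt and v = t**3/3.

t**3*log(t)/3 - t**3/9 + C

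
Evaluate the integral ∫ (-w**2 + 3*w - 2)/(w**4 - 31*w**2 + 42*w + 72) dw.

Factor the denominator: (w - 4)*(w - 3)*(w + 1)*(w + 6).
Partial-fraction decomposition: 28/(225*(w + 6)) - 3/(50*(w + 1)) + 1/(18*(w - 3)) - 3/(25*(w - 4)).
Integrate each term: A/(w−a) contributes A·log|w−a|.

-3*log(w - 4)/25 + log(w - 3)/18 - 3*log(w + 1)/50 + 28*log(w + 6)/225 + C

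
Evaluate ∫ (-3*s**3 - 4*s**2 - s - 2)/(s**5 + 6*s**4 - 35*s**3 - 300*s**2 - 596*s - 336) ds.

Factor the denominator: (s - 7)*(s + 1)*(s + 2)*(s + 4)*(s + 6).
Partial-fraction decomposition: 127/(130*(s + 6)) - 65/(66*(s + 4)) + 1/(9*(s + 2)) + 1/(60*(s + 1)) - 617/(5148*(s - 7)).
Integrate each term: A/(s−a) contributes A·log|s−a|.

-617*log(s - 7)/5148 + log(s + 1)/60 + log(s + 2)/9 - 65*log(s + 4)/66 + 127*log(s + 6)/130 + C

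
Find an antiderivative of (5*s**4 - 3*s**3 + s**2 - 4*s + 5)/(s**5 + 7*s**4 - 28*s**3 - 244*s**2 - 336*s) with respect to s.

Factor the denominator: s*(s - 6)*(s + 2)*(s + 4)*(s + 7).
Partial-fraction decomposition: 4372/(455*(s + 7)) - 503/(80*(s + 4)) + 121/(160*(s + 2)) + 5849/(6240*(s - 6)) - 5/(336*s).
Integrate each term: A/(s−a) contributes A·log|s−a|.

-5*log(s)/336 + 5849*log(s - 6)/6240 + 121*log(s + 2)/160 - 503*log(s + 4)/80 + 4372*log(s + 7)/455 + C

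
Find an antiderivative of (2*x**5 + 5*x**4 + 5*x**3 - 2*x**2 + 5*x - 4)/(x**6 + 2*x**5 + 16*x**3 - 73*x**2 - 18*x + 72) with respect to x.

7*log(x - 2)/9 - 11*log(x - 1)/100 - 13*log(x + 1)/180 + 572*log(x + 4)/1125 + 56*log(x**2 + 9)/125 + 379*atan(x/3)/750 + C

Factor the denominator: (x - 2)*(x - 1)*(x + 1)*(x + 4)*(x**2 + 9).
Partial-fraction decomposition: (224*x + 379)/(250*(x**2 + 9)) + 572/(1125*(x + 4)) - 13/(180*(x + 1)) - 11/(100*(x - 1)) + 7/(9*(x - 2)).
Integrate each term; A/(x−a) gives A·log|x−a|; the (Bx+D)/(x²+p²) term gives a log and an atan.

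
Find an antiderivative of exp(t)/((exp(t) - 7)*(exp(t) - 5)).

Let u = e^t, du = e^t dt.
The integral becomes ∫ du/((u-5)(u-7)); decompose into partial fractions.

log(exp(t) - 7)/2 - log(exp(t) - 5)/2 + C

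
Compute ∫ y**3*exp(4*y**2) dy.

(4*y**2 - 1)*exp(4*y**2)/32 + C

Let u = y², du = 2y dy; rewrite as (1/2)∫ u^1·exp(4u) du.
Now integrate by parts 1 time.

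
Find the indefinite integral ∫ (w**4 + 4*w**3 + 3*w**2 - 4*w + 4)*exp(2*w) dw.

(w**4 + 2*w**3 - 4*w + 6)*exp(2*w)/2 + C

Use integration by parts with u = w**4 + 4*w**3 + 3*w**2 - 4*w + 4, dv = exp(2*w) dw, so v = exp(2*w)/2.
Apply parts 4 times (tabular method): alternate signs, differentiate u down to 0, integrate dv up.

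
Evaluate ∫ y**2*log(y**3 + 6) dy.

y**3*log(y**3 + 6)/3 - y**3/3 + 2*log(y**3 + 6) + C

Let u = y**3 + 6, so du = (3*y**2) dy.
The integral becomes (1/3)·∫ log(u) du; integrate by parts with u′=log(u), dv′=du.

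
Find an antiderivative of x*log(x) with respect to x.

Use integration by parts with u = log(x), dv = x dx.
Then du = 1/x dx and v = x**2/2.

x**2*log(x)/2 - x**2/4 + C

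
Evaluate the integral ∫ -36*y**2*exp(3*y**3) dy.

-4*exp(3*y**3) + C

Let u = 3*y**3, so du = (9*y**2) dy.
Rewriting, the integral becomes -4·∫ e^u du = -4·e^u.
Substituting back, u = 3*y**3.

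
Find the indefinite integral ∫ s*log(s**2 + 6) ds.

s**2*log(s**2 + 6)/2 - s**2/2 + 3*log(s**2 + 6) + C

Let u = s**2 + 6, so du = (2*s) ds.
The integral becomes (1/2)·∫ log(u) du; integrate by parts with u′=log(u), dv′=du.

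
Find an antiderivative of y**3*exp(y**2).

Let u = y², du = 2y dy; rewrite as (1/2)∫ u^1·exp(1u) du.
Now integrate by parts 1 time.

(y**2 - 1)*exp(y**2)/2 + C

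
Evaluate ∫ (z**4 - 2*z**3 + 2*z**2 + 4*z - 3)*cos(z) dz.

Use integration by parts with u = z**4 - 2*z**3 + 2*z**2 + 4*z - 3, dv = cos(z) dz, so v = sin(z).
Apply parts 4 times (tabular method): alternate signs, differentiate u down to 0, integrate dv up.

z**4*sin(z) - 2*z**3*sin(z) + 4*z**3*cos(z) - 10*z**2*sin(z) - 6*z**2*cos(z) + 16*z*sin(z) - 20*z*cos(z) + 17*sin(z) + 16*cos(z) + C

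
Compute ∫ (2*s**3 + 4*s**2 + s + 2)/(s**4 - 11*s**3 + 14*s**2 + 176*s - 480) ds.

Factor the denominator: (s - 6)*(s - 5)*(s - 4)*(s + 4).
Partial-fraction decomposition: 11/(120*(s + 4)) + 99/(8*(s - 4)) - 119/(3*(s - 5)) + 146/(5*(s - 6)).
Integrate each term: A/(s−a) contributes A·log|s−a|.

146*log(s - 6)/5 - 119*log(s - 5)/3 + 99*log(s - 4)/8 + 11*log(s + 4)/120 + C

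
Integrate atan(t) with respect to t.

t*atan(t) - log(t**2 + 1)/2 + C

Use integration by parts with u = arctan(t), dv = dt.
Then du = 1/(t**2 + 1) dt.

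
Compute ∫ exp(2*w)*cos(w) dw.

exp(2*w)*sin(w)/5 + 2*exp(2*w)*cos(w)/5 + C

Let I denote the integral. Integrate by parts with u = cos(w), dv = exp(2*w) dw, so v = exp(2*w)/2: I = exp(2*w)*cos(w)/2 + (1/2)·∫ exp(2*w)*sin(w) dw.
Apply parts again with u = sin(w), dv = exp(2*w) dw: ∫ exp(2*w)*sin(w) dw = exp(2*w)*sin(w)/2 − (1/2)·I. Substituting back brings back I: I = exp(2*w)*sin(w)/4 + exp(2*w)*cos(w)/2 − (1/4)·I.
Solving for I: (1 + 1/4)·I equals the remaining terms, so I = (4/5)·(exp(2*w)*sin(w)/4 + exp(2*w)*cos(w)/2).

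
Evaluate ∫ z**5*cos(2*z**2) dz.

Let u = z², du = 2z dz; rewrite as (1/2)∫ u^2·cos(2u) du.
Now integrate by parts 2 times.

z**4*sin(2*z**2)/4 + z**2*cos(2*z**2)/4 - sin(2*z**2)/8 + C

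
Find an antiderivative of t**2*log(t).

t**3*log(t)/3 - t**3/9 + C

Use integration by parts with u = log(t), dv = t**2 dt.
Then du = 1/t dt and v = t**3/3.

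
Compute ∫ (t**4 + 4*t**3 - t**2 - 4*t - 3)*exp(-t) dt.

(-t**4 - 8*t**3 - 23*t**2 - 42*t - 39)*exp(-t) + C

Use integration by parts with u = t**4 + 4*t**3 - t**2 - 4*t - 3, dv = exp(-t) dt, so v = -exp(-t).
Apply parts 4 times (tabular method): alternate signs, differentiate u down to 0, integrate dv up.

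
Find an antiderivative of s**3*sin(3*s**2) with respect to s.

Let u = s², du = 2s ds; rewrite as (1/2)∫ u^1·sin(3u) du.
Now integrate by parts 1 time.

-s**2*cos(3*s**2)/6 + sin(3*s**2)/18 + C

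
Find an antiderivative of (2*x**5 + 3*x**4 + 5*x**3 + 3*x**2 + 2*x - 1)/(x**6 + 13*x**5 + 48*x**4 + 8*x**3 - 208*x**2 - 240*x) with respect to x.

Factor the denominator: x*(x - 2)*(x + 2)**2*(x + 5)*(x + 6).
Partial-fraction decomposition: 12649/(768*(x + 6)) - 4936/(315*(x + 5)) + 635/(576*(x + 2)) - 49/(96*(x + 2)**2) + 167/(1792*(x - 2)) + 1/(240*x).
Integrate each term; A/(x−a) gives A·log|x−a|; A/(x−a)² gives −A/(x−a).

log(x)/240 + 167*log(x - 2)/1792 + 635*log(x + 2)/576 - 4936*log(x + 5)/315 + 12649*log(x + 6)/768 + 49/(96*x + 192) + C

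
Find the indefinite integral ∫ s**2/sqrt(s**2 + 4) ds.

Substitute s = 2·tan(θ), so ds = 2·sec(θ)^2 dθ and the radical becomes sqrt(s**2 + 4) = 2·sec(θ) by the Pythagorean identity.
Integrate the resulting trig expression in θ, then back-substitute tan(θ) = s/2, sec(θ) = sqrt(s**2 + 4)/2 (absorbing any constant into C).

s*sqrt(s**2 + 4)/2 - 2*log(s + sqrt(s**2 + 4)) + C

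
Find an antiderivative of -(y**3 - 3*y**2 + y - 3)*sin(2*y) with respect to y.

Use integration by parts with u = y**3 - 3*y**2 + y - 3, dv = -sin(2*y) dy, so v = cos(2*y)/2.
Apply parts 3 times (tabular method): alternate signs, differentiate u down to 0, integrate dv up.

y**3*cos(2*y)/2 - 3*y**2*sin(2*y)/4 - 3*y**2*cos(2*y)/2 + 3*y*sin(2*y)/2 - y*cos(2*y)/4 + sin(2*y)/8 - 3*cos(2*y)/4 + C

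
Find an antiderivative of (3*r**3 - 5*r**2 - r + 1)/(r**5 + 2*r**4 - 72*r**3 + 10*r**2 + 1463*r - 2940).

41*log(r - 5)/48 - 109*log(r - 4)/121 + 17*log(r - 3)/100 - 17909*log(r + 7)/145200 - 211/(220*r + 1540) + C

Factor the denominator: (r - 5)*(r - 4)*(r - 3)*(r + 7)**2.
Partial-fraction decomposition: -17909/(145200*(r + 7)) + 211/(220*(r + 7)**2) + 17/(100*(r - 3)) - 109/(121*(r - 4)) + 41/(48*(r - 5)).
Integrate each term; A/(r−a) gives A·log|r−a|; A/(r−a)² gives −A/(r−a).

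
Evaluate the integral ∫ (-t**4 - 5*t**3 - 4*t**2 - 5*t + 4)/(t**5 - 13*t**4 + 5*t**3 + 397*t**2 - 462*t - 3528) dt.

Factor the denominator: (t - 7)**2*(t - 6)*(t + 3)*(t + 4).
Partial-fraction decomposition: 12/(605*(t + 4)) - 37/(900*(t + 3)) - 1273/(45*(t - 6)) + 330453/(12100*(t - 7)) - 4343/(110*(t - 7)**2).
Integrate each term; A/(t−a) gives A·log|t−a|; A/(t−a)² gives −A/(t−a).

330453*log(t - 7)/12100 - 1273*log(t - 6)/45 - 37*log(t + 3)/900 + 12*log(t + 4)/605 + 4343/(110*t - 770) + C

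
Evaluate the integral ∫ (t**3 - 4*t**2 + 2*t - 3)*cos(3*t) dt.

Use integration by parts with u = t**3 - 4*t**2 + 2*t - 3, dv = cos(3*t) dt, so v = sin(3*t)/3.
Apply parts 3 times (tabular method): alternate signs, differentiate u down to 0, integrate dv up.

t**3*sin(3*t)/3 - 4*t**2*sin(3*t)/3 + t**2*cos(3*t)/3 + 4*t*sin(3*t)/9 - 8*t*cos(3*t)/9 - 19*sin(3*t)/27 + 4*cos(3*t)/27 + C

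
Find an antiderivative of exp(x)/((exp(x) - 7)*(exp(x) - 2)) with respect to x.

log(exp(x) - 7)/5 - log(exp(x) - 2)/5 + C

Let u = e^x, du = e^x dx.
The integral becomes ∫ du/((u-2)(u-7)); decompose into partial fractions.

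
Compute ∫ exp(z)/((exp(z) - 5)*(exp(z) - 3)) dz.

Let u = e^z, du = e^z dz.
The integral becomes ∫ du/((u-3)(u-5)); decompose into partial fractions.

log(exp(z) - 5)/2 - log(exp(z) - 3)/2 + C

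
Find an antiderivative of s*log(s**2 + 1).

Let u = s**2 + 1, so du = (2*s) ds.
The integral becomes (1/2)·∫ log(u) du; integrate by parts with u′=log(u), dv′=du.

s**2*log(s**2 + 1)/2 - s**2/2 + log(s**2 + 1)/2 + C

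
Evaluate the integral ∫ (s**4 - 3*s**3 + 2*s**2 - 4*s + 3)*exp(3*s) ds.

Use integration by parts with u = s**4 - 3*s**3 + 2*s**2 - 4*s + 3, dv = exp(3*s) ds, so v = exp(3*s)/3.
Apply parts 4 times (tabular method): alternate signs, differentiate u down to 0, integrate dv up.

(27*s**4 - 117*s**3 + 171*s**2 - 222*s + 155)*exp(3*s)/81 + C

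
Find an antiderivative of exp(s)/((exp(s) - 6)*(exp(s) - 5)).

Let u = e^s, du = e^s ds.
The integral becomes ∫ du/((u-5)(u-6)); decompose into partial fractions.

log(exp(s) - 6) - log(exp(s) - 5) + C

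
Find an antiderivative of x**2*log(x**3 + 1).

Let u = x**3 + 1, so du = (3*x**2) dx.
The integral becomes (1/3)·∫ log(u) du; integrate by parts with u′=log(u), dv′=du.

x**3*log(x**3 + 1)/3 - x**3/3 + log(x**3 + 1)/3 + C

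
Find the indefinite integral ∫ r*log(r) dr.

Use integration by parts with u = log(r), dv = r dr.
Then du = 1/r dr and v = r**2/2.

r**2*log(r)/2 - r**2/4 + C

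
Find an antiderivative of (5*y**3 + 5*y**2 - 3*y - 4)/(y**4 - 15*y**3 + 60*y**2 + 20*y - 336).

215*log(y - 7)/3 - 619*log(y - 6)/8 + 32*log(y - 4)/3 + log(y + 2)/24 + C

Factor the denominator: (y - 7)*(y - 6)*(y - 4)*(y + 2).
Partial-fraction decomposition: 1/(24*(y + 2)) + 32/(3*(y - 4)) - 619/(8*(y - 6)) + 215/(3*(y - 7)).
Integrate each term: A/(y−a) contributes A·log|y−a|.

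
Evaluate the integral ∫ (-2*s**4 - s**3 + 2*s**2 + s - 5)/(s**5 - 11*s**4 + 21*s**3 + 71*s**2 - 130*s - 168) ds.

-5045*log(s - 7)/864 + 109*log(s - 4)/18 - 173*log(s - 3)/80 + log(s + 1)/32 - 23*log(s + 2)/270 + C

Factor the denominator: (s - 7)*(s - 4)*(s - 3)*(s + 1)*(s + 2).
Partial-fraction decomposition: -23/(270*(s + 2)) + 1/(32*(s + 1)) - 173/(80*(s - 3)) + 109/(18*(s - 4)) - 5045/(864*(s - 7)).
Integrate each term: A/(s−a) contributes A·log|s−a|.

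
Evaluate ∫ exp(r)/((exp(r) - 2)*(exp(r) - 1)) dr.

Let u = e^r, du = e^r dr.
The integral becomes ∫ du/((u-1)(u-2)); decompose into partial fractions.

log(exp(r) - 2) - log(exp(r) - 1) + C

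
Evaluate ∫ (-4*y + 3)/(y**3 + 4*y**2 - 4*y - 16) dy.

-5*log(y - 2)/24 - 11*log(y + 2)/8 + 19*log(y + 4)/12 + C

Factor the denominator: (y - 2)*(y + 2)*(y + 4).
Partial-fraction decomposition: 19/(12*(y + 4)) - 11/(8*(y + 2)) - 5/(24*(y - 2)).
Integrate each term: A/(y−a) contributes A·log|y−a|.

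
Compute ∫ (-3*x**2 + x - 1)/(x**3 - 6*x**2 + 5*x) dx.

Factor the denominator: x*(x - 5)*(x - 1).
Partial-fraction decomposition: 3/(4*(x - 1)) - 71/(20*(x - 5)) - 1/(5*x).
Integrate each term: A/(x−a) contributes A·log|x−a|.

-log(x)/5 - 71*log(x - 5)/20 + 3*log(x - 1)/4 + C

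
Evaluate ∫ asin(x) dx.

Use integration by parts with u = arcsin(x), dv = dx.
Then du = 1/sqrt(-x**2 + 1) dx.

x*asin(x) + sqrt(-x**2 + 1) + C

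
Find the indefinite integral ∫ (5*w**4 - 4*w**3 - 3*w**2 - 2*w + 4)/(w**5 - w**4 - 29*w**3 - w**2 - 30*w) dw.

Factor the denominator: w*(w - 6)*(w + 5)*(w**2 + 1).
Partial-fraction decomposition: (187*w - 25)/(481*(w**2 + 1)) + 162/(65*(w + 5)) + 250/(111*(w - 6)) - 2/(15*w).
Integrate each term; A/(w−a) gives A·log|w−a|; the (Bw+D)/(w²+p²) term gives a log and an atan.

-2*log(w)/15 + 250*log(w - 6)/111 + 162*log(w + 5)/65 + 187*log(w**2 + 1)/962 - 25*atan(w)/481 + C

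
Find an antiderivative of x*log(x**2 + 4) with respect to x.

Let u = x**2 + 4, so du = (2*x) dx.
The integral becomes (1/2)·∫ log(u) du; integrate by parts with u′=log(u), dv′=du.

x**2*log(x**2 + 4)/2 - x**2/2 + 2*log(x**2 + 4) + C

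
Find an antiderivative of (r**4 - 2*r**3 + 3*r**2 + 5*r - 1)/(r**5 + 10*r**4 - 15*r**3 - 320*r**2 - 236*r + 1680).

79*log(r - 5)/594 - 7*log(r - 2)/432 + 137*log(r + 4)/108 - 1805*log(r + 6)/176 + 533*log(r + 7)/54 + C

Factor the denominator: (r - 5)*(r - 2)*(r + 4)*(r + 6)*(r + 7).
Partial-fraction decomposition: 533/(54*(r + 7)) - 1805/(176*(r + 6)) + 137/(108*(r + 4)) - 7/(432*(r - 2)) + 79/(594*(r - 5)).
Integrate each term: A/(r−a) contributes A·log|r−a|.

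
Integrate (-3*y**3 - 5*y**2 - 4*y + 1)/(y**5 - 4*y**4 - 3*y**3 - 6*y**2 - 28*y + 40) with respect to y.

Factor the denominator: (y - 5)*(y - 1)*(y + 2)*(y**2 + 4).
Partial-fraction decomposition: (439*y + 194)/(1160*(y**2 + 4)) + 13/(168*(y + 2)) + 11/(60*(y - 1)) - 519/(812*(y - 5)).
Integrate each term; A/(y−a) gives A·log|y−a|; the (By+D)/(y²+p²) term gives a log and an atan.

-519*log(y - 5)/812 + 11*log(y - 1)/60 + 13*log(y + 2)/168 + 439*log(y**2 + 4)/2320 + 97*atan(y/2)/1160 + C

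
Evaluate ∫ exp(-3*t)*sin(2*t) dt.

-3*exp(-3*t)*sin(2*t)/13 - 2*exp(-3*t)*cos(2*t)/13 + C

Let I denote the integral. Integrate by parts with u = sin(2*t), dv = exp(-3*t) dt, so v = -exp(-3*t)/3: I = -exp(-3*t)*sin(2*t)/3 + (2/3)·∫ exp(-3*t)*cos(2*t) dt.
Apply parts again with u = cos(2*t), dv = exp(-3*t) dt: ∫ exp(-3*t)*cos(2*t) dt = -exp(-3*t)*cos(2*t)/3 − (2/3)·I. Substituting back brings back I: I = -exp(-3*t)*sin(2*t)/3 - 2*exp(-3*t)*cos(2*t)/9 − (4/9)·I.
Solving for I: (1 + 4/9)·I equals the remaining terms, so I = (9/13)·(-exp(-3*t)*sin(2*t)/3 - 2*exp(-3*t)*cos(2*t)/9).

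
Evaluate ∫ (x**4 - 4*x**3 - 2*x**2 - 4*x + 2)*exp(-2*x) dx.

Use integration by parts with u = x**4 - 4*x**3 - 2*x**2 - 4*x + 2, dv = exp(-2*x) dx, so v = -exp(-2*x)/2.
Apply parts 4 times (tabular method): alternate signs, differentiate u down to 0, integrate dv up.

(-2*x**4 + 4*x**3 + 10*x**2 + 18*x + 5)*exp(-2*x)/4 + C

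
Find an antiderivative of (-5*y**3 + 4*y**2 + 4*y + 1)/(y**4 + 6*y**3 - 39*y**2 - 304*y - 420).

-745*log(y - 7)/702 - 49*log(y + 2)/108 + 353*log(y + 5)/18 - 1201*log(y + 6)/52 + C

Factor the denominator: (y - 7)*(y + 2)*(y + 5)*(y + 6).
Partial-fraction decomposition: -1201/(52*(y + 6)) + 353/(18*(y + 5)) - 49/(108*(y + 2)) - 745/(702*(y - 7)).
Integrate each term: A/(y−a) contributes A·log|y−a|.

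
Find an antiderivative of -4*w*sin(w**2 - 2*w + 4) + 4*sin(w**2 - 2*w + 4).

2*cos(w**2 - 2*w + 4) + C

Let u = w**2 - 2*w + 4, so du = (2*w - 2) dw.
Rewriting, the integral becomes -2·∫ sin(u) du = -2·-cos(u).
Substituting back, u = w**2 - 2*w + 4.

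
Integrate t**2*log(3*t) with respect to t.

Use integration by parts with u = log(3*t), dv = t**2 dt.
Then du = 1/t dt and v = t**3/3.

t**3*(log(t) + log(3))/3 - t**3/9 + C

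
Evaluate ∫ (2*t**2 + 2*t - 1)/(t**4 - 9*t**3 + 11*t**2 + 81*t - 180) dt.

59*log(t - 5)/16 - 39*log(t - 4)/7 + 23*log(t - 3)/12 - 11*log(t + 3)/336 + C

Factor the denominator: (t - 5)*(t - 4)*(t - 3)*(t + 3).
Partial-fraction decomposition: -11/(336*(t + 3)) + 23/(12*(t - 3)) - 39/(7*(t - 4)) + 59/(16*(t - 5)).
Integrate each term: A/(t−a) contributes A·log|t−a|.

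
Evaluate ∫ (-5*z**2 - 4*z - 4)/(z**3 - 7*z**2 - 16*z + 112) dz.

Factor the denominator: (z - 7)*(z - 4)*(z + 4).
Partial-fraction decomposition: -17/(22*(z + 4)) + 25/(6*(z - 4)) - 277/(33*(z - 7)).
Integrate each term: A/(z−a) contributes A·log|z−a|.

-277*log(z - 7)/33 + 25*log(z - 4)/6 - 17*log(z + 4)/22 + C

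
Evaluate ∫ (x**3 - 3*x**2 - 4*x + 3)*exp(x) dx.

Use integration by parts with u = x**3 - 3*x**2 - 4*x + 3, dv = exp(x) dx, so v = exp(x).
Apply parts 3 times (tabular method): alternate signs, differentiate u down to 0, integrate dv up.

(x**3 - 6*x**2 + 8*x - 5)*exp(x) + C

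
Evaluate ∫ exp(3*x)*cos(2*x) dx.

2*exp(3*x)*sin(2*x)/13 + 3*exp(3*x)*cos(2*x)/13 + C

Let I denote the integral. Integrate by parts with u = cos(2*x), dv = exp(3*x) dx, so v = exp(3*x)/3: I = exp(3*x)*cos(2*x)/3 + (2/3)·∫ exp(3*x)*sin(2*x) dx.
Apply parts again with u = sin(2*x), dv = exp(3*x) dx: ∫ exp(3*x)*sin(2*x) dx = exp(3*x)*sin(2*x)/3 − (2/3)·I. Substituting back brings back I: I = 2*exp(3*x)*sin(2*x)/9 + exp(3*x)*cos(2*x)/3 − (4/9)·I.
Solving for I: (1 + 4/9)·I equals the remaining terms, so I = (9/13)·(2*exp(3*x)*sin(2*x)/9 + exp(3*x)*cos(2*x)/3).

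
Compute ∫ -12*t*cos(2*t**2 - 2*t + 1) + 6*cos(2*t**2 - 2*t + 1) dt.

Let u = 2*t**2 - 2*t + 1, so du = (4*t - 2) dt.
Rewriting, the integral becomes -3·∫ cos(u) du = -3·sin(u).
Substituting back, u = 2*t**2 - 2*t + 1.

-3*sin(2*t**2 - 2*t + 1) + C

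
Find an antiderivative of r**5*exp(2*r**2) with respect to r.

(2*r**4 - 2*r**2 + 1)*exp(2*r**2)/8 + C

Let u = r², du = 2r dr; rewrite as (1/2)∫ u^2·exp(2u) du.
Now integrate by parts 2 times.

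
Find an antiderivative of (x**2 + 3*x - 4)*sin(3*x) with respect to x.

Use integration by parts with u = x**2 + 3*x - 4, dv = sin(3*x) dx, so v = -cos(3*x)/3.
Apply parts 2 times (tabular method): alternate signs, differentiate u down to 0, integrate dv up.

-x**2*cos(3*x)/3 + 2*x*sin(3*x)/9 - x*cos(3*x) + sin(3*x)/3 + 38*cos(3*x)/27 + C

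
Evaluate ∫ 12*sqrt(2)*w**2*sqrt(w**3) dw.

Let u = 2*w**3, so du = (6*w**2) dw.
Rewriting, the integral becomes 2·∫ √u du = 2·(2/3)u^(3/2).
Substituting back, u = 2*w**3.

8*sqrt(2)*(w**3)**(3/2)/3 + C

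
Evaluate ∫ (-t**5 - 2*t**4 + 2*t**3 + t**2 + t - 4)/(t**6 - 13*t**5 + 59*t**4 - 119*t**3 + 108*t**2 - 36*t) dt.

Factor the denominator: t*(t - 6)*(t - 3)*(t - 2)*(t - 1)**2.
Partial-fraction decomposition: 61/(100*(t - 1)) + 3/(10*(t - 1)**2) - 23/(4*(t - 2)) + 343/(36*(t - 3)) - 4949/(900*(t - 6)) + 1/(9*t).
Integrate each term; A/(t−a) gives A·log|t−a|; A/(t−a)² gives −A/(t−a).

log(t)/9 - 4949*log(t - 6)/900 + 343*log(t - 3)/36 - 23*log(t - 2)/4 + 61*log(t - 1)/100 - 3/(10*t - 10) + C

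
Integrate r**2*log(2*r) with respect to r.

r**3*(log(r) + log(2))/3 - r**3/9 + C

Use integration by parts with u = log(2*r), dv = r**2 dr.
Then du = 1/r dr and v = r**3/3.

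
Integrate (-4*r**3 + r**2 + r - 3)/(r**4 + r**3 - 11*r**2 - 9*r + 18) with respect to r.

-33*log(r - 3)/20 + 5*log(r - 1)/24 + 31*log(r + 2)/15 - 37*log(r + 3)/8 + C

Factor the denominator: (r - 3)*(r - 1)*(r + 2)*(r + 3).
Partial-fraction decomposition: -37/(8*(r + 3)) + 31/(15*(r + 2)) + 5/(24*(r - 1)) - 33/(20*(r - 3)).
Integrate each term: A/(r−a) contributes A·log|r−a|.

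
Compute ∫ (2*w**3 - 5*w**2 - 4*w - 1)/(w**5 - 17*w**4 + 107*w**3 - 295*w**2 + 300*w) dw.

-log(w)/300 - 202*log(w - 5)/25 + 31*log(w - 4)/4 + log(w - 3)/3 - 52/(5*w - 25) + C

Factor the denominator: w*(w - 5)**2*(w - 4)*(w - 3).
Partial-fraction decomposition: 1/(3*(w - 3)) + 31/(4*(w - 4)) - 202/(25*(w - 5)) + 52/(5*(w - 5)**2) - 1/(300*w).
Integrate each term; A/(w−a) gives A·log|w−a|; A/(w−a)² gives −A/(w−a).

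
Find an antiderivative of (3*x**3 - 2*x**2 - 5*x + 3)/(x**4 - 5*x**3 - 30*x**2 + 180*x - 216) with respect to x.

61*log(x - 6)/16 - 17*log(x - 3)/9 + 9*log(x - 2)/32 + 229*log(x + 6)/288 + C

Factor the denominator: (x - 6)*(x - 3)*(x - 2)*(x + 6).
Partial-fraction decomposition: 229/(288*(x + 6)) + 9/(32*(x - 2)) - 17/(9*(x - 3)) + 61/(16*(x - 6)).
Integrate each term: A/(x−a) contributes A·log|x−a|.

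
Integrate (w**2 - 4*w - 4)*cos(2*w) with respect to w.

Use integration by parts with u = w**2 - 4*w - 4, dv = cos(2*w) dw, so v = sin(2*w)/2.
Apply parts 2 times (tabular method): alternate signs, differentiate u down to 0, integrate dv up.

w**2*sin(2*w)/2 - 2*w*sin(2*w) + w*cos(2*w)/2 - 9*sin(2*w)/4 - cos(2*w) + C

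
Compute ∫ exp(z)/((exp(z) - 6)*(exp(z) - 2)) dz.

log(exp(z) - 6)/4 - log(exp(z) - 2)/4 + C

Let u = e^z, du = e^z dz.
The integral becomes ∫ du/((u-6)(u-2)); decompose into partial fractions.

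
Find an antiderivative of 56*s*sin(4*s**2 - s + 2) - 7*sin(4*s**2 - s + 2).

-7*cos(4*s**2 - s + 2) + C

Let u = 4*s**2 - s + 2, so du = (8*s - 1) ds.
Rewriting, the integral becomes 7·∫ sin(u) du = 7·-cos(u).
Substituting back, u = 4*s**2 - s + 2.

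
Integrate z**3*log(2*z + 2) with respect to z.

Use integration by parts with u = log(2*z + 2), dv = z**3 dz.
Then du = 2/(2*z + 2) dz and v = z**4/4.

z**4*log(2*z + 2)/4 - z**4/16 + z**3/12 - z**2/8 + z/4 - log(z + 1)/4 + C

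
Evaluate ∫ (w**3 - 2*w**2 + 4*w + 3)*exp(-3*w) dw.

Use integration by parts with u = w**3 - 2*w**2 + 4*w + 3, dv = exp(-3*w) dw, so v = -exp(-3*w)/3.
Apply parts 3 times (tabular method): alternate signs, differentiate u down to 0, integrate dv up.

(-9*w**3 + 9*w**2 - 30*w - 37)*exp(-3*w)/27 + C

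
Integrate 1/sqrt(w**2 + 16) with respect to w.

log(w + sqrt(w**2 + 16)) + C

Substitute w = 4·tan(θ), so dw = 4·sec(θ)^2 dθ and the radical becomes sqrt(w**2 + 16) = 4·sec(θ) by the Pythagorean identity.
Integrate the resulting trig expression in θ, then back-substitute tan(θ) = w/4, sec(θ) = sqrt(w**2 + 16)/4 (absorbing any constant into C).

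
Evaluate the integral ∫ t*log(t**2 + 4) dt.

Let u = t**2 + 4, so du = (2*t) dt.
The integral becomes (1/2)·∫ log(u) du; integrate by parts with u′=log(u), dv′=du.

t**2*log(t**2 + 4)/2 - t**2/2 + 2*log(t**2 + 4) + C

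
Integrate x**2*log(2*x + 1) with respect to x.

Use integration by parts with u = log(2*x + 1), dv = x**2 dx.
Then du = 2/(2*x + 1) dx and v = x**3/3.

x**3*log(2*x + 1)/3 - x**3/9 + x**2/12 - x/12 + log(2*x + 1)/24 + C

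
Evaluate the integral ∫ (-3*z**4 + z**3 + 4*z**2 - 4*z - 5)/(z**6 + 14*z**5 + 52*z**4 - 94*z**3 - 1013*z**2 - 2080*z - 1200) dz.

-661*log(z - 4)/22680 + log(z + 1)/480 - 227*log(z + 3)/56 + 757*log(z + 4)/24 - 71179*log(z + 5)/2592 + 1885/(72*z + 360) + C

Factor the denominator: (z - 4)*(z + 1)*(z + 3)*(z + 4)*(z + 5)**2.
Partial-fraction decomposition: -71179/(2592*(z + 5)) - 1885/(72*(z + 5)**2) + 757/(24*(z + 4)) - 227/(56*(z + 3)) + 1/(480*(z + 1)) - 661/(22680*(z - 4)).
Integrate each term; A/(z−a) gives A·log|z−a|; A/(z−a)² gives −A/(z−a).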